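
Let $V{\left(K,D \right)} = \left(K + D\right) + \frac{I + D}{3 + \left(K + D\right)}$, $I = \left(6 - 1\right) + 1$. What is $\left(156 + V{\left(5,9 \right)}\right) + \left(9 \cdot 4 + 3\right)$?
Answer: $\frac{3568}{17} \approx 209.88$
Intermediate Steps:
$I = 6$ ($I = 5 + 1 = 6$)
$V{\left(K,D \right)} = D + K + \frac{6 + D}{3 + D + K}$ ($V{\left(K,D \right)} = \left(K + D\right) + \frac{6 + D}{3 + \left(K + D\right)} = \left(D + K\right) + \frac{6 + D}{3 + \left(D + K\right)} = \left(D + K\right) + \frac{6 + D}{3 + D + K} = D + K + \frac{6 + D}{3 + D + K}$)
$\left(156 + V{\left(5,9 \right)}\right) + \left(9 \cdot 4 + 3\right) = \left(156 + \frac{6 + 9^{2} + 5^{2} + 3 \cdot 5 + 4 \cdot 9 + 2 \cdot 9 \cdot 5}{3 + 9 + 5}\right) + \left(9 \cdot 4 + 3\right) = \left(156 + \frac{6 + 81 + 25 + 15 + 36 + 90}{17}\right) + \left(36 + 3\right) = \left(156 + \frac{1}{17} \cdot 253\right) + 39 = \left(156 + \frac{253}{17}\right) + 39 = \frac{2905}{17} + 39 = \frac{3568}{17}$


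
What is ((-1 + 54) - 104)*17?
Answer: -867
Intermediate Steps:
((-1 + 54) - 104)*17 = (53 - 104)*17 = -51*17 = -867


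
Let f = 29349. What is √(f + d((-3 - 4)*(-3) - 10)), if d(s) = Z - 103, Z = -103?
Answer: √29143 ≈ 170.71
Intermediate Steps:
d(s) = -206 (d(s) = -103 - 103 = -206)
√(f + d((-3 - 4)*(-3) - 10)) = √(29349 - 206) = √29143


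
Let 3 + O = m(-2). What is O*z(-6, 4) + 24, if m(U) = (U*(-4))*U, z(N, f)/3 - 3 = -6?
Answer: 195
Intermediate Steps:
z(N, f) = -9 (z(N, f) = 9 + 3*(-6) = 9 - 18 = -9)
m(U) = -4*U² (m(U) = (-4*U)*U = -4*U²)
O = -19 (O = -3 - 4*(-2)² = -3 - 4*4 = -3 - 16 = -19)
O*z(-6, 4) + 24 = -19*(-9) + 24 = 171 + 24 = 195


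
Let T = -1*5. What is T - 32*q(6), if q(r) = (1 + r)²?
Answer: -1573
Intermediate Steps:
T = -5
T - 32*q(6) = -5 - 32*(1 + 6)² = -5 - 32*7² = -5 - 32*49 = -5 - 1568 = -1573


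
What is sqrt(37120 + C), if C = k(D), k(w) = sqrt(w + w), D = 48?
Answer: 2*sqrt(9280 + sqrt(6)) ≈ 192.69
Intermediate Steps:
k(w) = sqrt(2)*sqrt(w) (k(w) = sqrt(2*w) = sqrt(2)*sqrt(w))
C = 4*sqrt(6) (C = sqrt(2)*sqrt(48) = sqrt(2)*(4*sqrt(3)) = 4*sqrt(6) ≈ 9.7980)
sqrt(37120 + C) = sqrt(37120 + 4*sqrt(6))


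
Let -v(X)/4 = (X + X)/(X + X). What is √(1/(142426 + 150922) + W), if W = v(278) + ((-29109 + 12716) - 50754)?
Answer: I*√1444637075022339/146674 ≈ 259.14*I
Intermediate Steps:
v(X) = -4 (v(X) = -4*(X + X)/(X + X) = -4*2*X/(2*X) = -4*2*X*1/(2*X) = -4*1 = -4)
W = -67151 (W = -4 + ((-29109 + 12716) - 50754) = -4 + (-16393 - 50754) = -4 - 67147 = -67151)
√(1/(142426 + 150922) + W) = √(1/(142426 + 150922) - 67151) = √(1/293348 - 67151) = √(-19698611547/293348) = I*√1444637075022339/146674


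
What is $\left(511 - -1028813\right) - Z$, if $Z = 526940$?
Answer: $502384$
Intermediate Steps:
$\left(511 - -1028813\right) - Z = \left(511 - -1028813\right) - 526940 = \left(511 + 1028813\right) - 526940 = 1029324 - 526940 = 502384$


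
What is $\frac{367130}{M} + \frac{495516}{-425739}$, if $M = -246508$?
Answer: $- \frac{46408369533}{17491344902} \approx -2.6532$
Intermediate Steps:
$\frac{367130}{M} + \frac{495516}{-425739} = \frac{367130}{-246508} + \frac{495516}{-425739} = 367130 \left(- \frac{1}{246508}\right) + 495516 \left(- \frac{1}{425739}\right) = - \frac{183565}{123254} - \frac{165172}{141913} = - \frac{46408369533}{17491344902}$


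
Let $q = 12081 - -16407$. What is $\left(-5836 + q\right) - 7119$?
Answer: $15533$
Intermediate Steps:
$q = 28488$ ($q = 12081 + 16407 = 28488$)
$\left(-5836 + q\right) - 7119 = \left(-5836 + 28488\right) - 7119 = 22652 - 7119 = 15533$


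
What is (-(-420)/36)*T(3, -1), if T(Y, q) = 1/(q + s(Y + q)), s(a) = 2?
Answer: 35/3 ≈ 11.667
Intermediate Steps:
T(Y, q) = 1/(2 + q) (T(Y, q) = 1/(q + 2) = 1/(2 + q))
(-(-420)/36)*T(3, -1) = (-(-420)/36)/(2 - 1) = -(-420)/36/1 = -30*(-7/18)*1 = (35/3)*1 = 35/3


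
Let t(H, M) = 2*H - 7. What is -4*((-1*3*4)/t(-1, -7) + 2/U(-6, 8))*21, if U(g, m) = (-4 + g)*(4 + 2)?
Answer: -546/5 ≈ -109.20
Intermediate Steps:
U(g, m) = -24 + 6*g (U(g, m) = (-4 + g)*6 = -24 + 6*g)
t(H, M) = -7 + 2*H
-4*((-1*3*4)/t(-1, -7) + 2/U(-6, 8))*21 = -4*((-1*3*4)/(-7 + 2*(-1)) + 2/(-24 + 6*(-6)))*21 = -4*((-3*4)/(-7 - 2) + 2/(-24 - 36))*21 = -4*(-12/(-9) + 2/(-60))*21 = -4*(-12*(-1/9) + 2*(-1/60))*21 = -4*(4/3 - 1/30)*21 = -4*13/10*21 = -26/5*21 = -546/5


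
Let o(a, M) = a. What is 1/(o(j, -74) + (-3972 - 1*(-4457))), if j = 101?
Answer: 1/586 ≈ 0.0017065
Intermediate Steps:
1/(o(j, -74) + (-3972 - 1*(-4457))) = 1/(101 + (-3972 - 1*(-4457))) = 1/(101 + (-3972 + 4457)) = 1/(101 + 485) = 1/586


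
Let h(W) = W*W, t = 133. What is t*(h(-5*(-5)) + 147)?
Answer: 102676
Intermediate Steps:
h(W) = W²
t*(h(-5*(-5)) + 147) = 133*((-5*(-5))² + 147) = 133*(25² + 147) = 133*(625 + 147) = 133*772 = 102676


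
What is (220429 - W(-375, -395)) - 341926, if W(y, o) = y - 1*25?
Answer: -121097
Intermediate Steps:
W(y, o) = -25 + y (W(y, o) = y - 25 = -25 + y)
(220429 - W(-375, -395)) - 341926 = (220429 - (-25 - 375)) - 341926 = (220429 - 1*(-400)) - 341926 = (220429 + 400) - 341926 = 220829 - 341926 = -121097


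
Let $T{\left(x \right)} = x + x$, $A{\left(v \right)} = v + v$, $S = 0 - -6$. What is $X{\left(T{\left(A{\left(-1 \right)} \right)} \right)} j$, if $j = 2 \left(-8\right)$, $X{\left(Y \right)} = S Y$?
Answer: $384$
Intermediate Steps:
$S = 6$ ($S = 0 + 6 = 6$)
$A{\left(v \right)} = 2 v$
$T{\left(x \right)} = 2 x$
$X{\left(Y \right)} = 6 Y$
$j = -16$
$X{\left(T{\left(A{\left(-1 \right)} \right)} \right)} j = 6 \cdot 2 \cdot 2 \left(-1\right) \left(-16\right) = 6 \cdot 2 \left(-2\right) \left(-16\right) = 6 \left(-4\right) \left(-16\right) = \left(-24\right) \left(-16\right) = 384$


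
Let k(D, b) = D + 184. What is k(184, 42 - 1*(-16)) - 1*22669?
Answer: -22301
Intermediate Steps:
k(D, b) = 184 + D
k(184, 42 - 1*(-16)) - 1*22669 = (184 + 184) - 1*22669 = 368 - 22669 = -22301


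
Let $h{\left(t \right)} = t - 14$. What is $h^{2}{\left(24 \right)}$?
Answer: $100$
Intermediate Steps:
$h{\left(t \right)} = -14 + t$ ($h{\left(t \right)} = t - 14 = -14 + t$)
$h^{2}{\left(24 \right)} = \left(-14 + 24\right)^{2} = 10^{2} = 100$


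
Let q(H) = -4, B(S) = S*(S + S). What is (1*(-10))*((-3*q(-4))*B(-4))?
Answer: -3840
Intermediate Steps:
B(S) = 2*S**2 (B(S) = S*(2*S) = 2*S**2)
(1*(-10))*((-3*q(-4))*B(-4)) = (1*(-10))*((-3*(-4))*(2*(-4)**2)) = -120*2*16 = -120*32 = -10*384 = -3840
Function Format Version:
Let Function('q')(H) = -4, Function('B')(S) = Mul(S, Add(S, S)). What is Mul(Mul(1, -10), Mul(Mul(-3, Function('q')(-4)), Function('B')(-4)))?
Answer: -3840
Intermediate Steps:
Function('B')(S) = Mul(2, Pow(S, 2)) (Function('B')(S) = Mul(S, Mul(2, S)) = Mul(2, Pow(S, 2)))
Mul(Mul(1, -10), Mul(Mul(-3, Function('q')(-4)), Function('B')(-4))) = Mul(Mul(1, -10), Mul(Mul(-3, -4), Mul(2, Pow(-4, 2)))) = Mul(-10, Mul(12, Mul(2, 16))) = Mul(-10, Mul(12, 32)) = Mul(-10, 384) = -3840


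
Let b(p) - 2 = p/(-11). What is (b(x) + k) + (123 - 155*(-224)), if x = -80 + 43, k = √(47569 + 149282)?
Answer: 383332/11 + √196851 ≈ 35292.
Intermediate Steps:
k = √196851 ≈ 443.68
x = -37
b(p) = 2 - p/11 (b(p) = 2 + p/(-11) = 2 + p*(-1/11) = 2 - p/11)
(b(x) + k) + (123 - 155*(-224)) = ((2 - 1/11*(-37)) + √196851) + (123 - 155*(-224)) = ((2 + 37/11) + √196851) + (123 + 34720) = (59/11 + √196851) + 34843 = 383332/11 + √196851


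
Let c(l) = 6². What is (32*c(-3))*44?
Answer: 50688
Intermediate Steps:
c(l) = 36
(32*c(-3))*44 = (32*36)*44 = 1152*44 = 50688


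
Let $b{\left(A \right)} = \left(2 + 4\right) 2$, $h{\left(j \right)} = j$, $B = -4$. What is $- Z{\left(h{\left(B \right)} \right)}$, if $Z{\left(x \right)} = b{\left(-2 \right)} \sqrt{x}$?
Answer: $- 24 i \approx - 24.0 i$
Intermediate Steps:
$b{\left(A \right)} = 12$ ($b{\left(A \right)} = 6 \cdot 2 = 12$)
$Z{\left(x \right)} = 12 \sqrt{x}$
$- Z{\left(h{\left(B \right)} \right)} = - 12 \sqrt{-4} = - 12 \cdot 2 i = - 24 i$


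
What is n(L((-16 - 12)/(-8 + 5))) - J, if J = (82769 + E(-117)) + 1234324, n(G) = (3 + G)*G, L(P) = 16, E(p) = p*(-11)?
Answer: -1318076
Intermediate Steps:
E(p) = -11*p
n(G) = G*(3 + G)
J = 1318380 (J = (82769 - 11*(-117)) + 1234324 = (82769 + 1287) + 1234324 = 84056 + 1234324 = 1318380)
n(L((-16 - 12)/(-8 + 5))) - J = 16*(3 + 16) - 1*1318380 = 16*19 - 1318380 = 304 - 1318380 = -1318076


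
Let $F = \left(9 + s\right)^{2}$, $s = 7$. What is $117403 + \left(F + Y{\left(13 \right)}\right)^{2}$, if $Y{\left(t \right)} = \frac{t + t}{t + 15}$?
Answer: $\frac{35949397}{196} \approx 1.8342 \cdot 10^{5}$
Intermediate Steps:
$F = 256$ ($F = \left(9 + 7\right)^{2} = 16^{2} = 256$)
$Y{\left(t \right)} = \frac{2 t}{15 + t}$
$117403 + \left(F + Y{\left(13 \right)}\right)^{2} = 117403 + \left(256 + 2 \cdot 13 \frac{1}{15 + 13}\right)^{2} = 117403 + \left(256 + 2 \cdot 13 \cdot \frac{1}{28}\right)^{2} = 117403 + \left(256 + \frac{13}{14}\right)^{2} = 117403 + \left(\frac{3597}{14}\right)^{2} = 117403 + \frac{12938409}{196} = \frac{35949397}{196}$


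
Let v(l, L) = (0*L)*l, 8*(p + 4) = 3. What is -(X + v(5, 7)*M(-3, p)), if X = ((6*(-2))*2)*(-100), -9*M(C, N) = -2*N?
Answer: -2400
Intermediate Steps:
p = -29/8 (p = -4 + (1/8)*3 = -4 + 3/8 = -29/8 ≈ -3.6250)
M(C, N) = 2*N/9 (M(C, N) = -(-2)*N/9 = 2*N/9)
v(l, L) = 0 (v(l, L) = 0*l = 0)
X = 2400 (X = -12*2*(-100) = -24*(-100) = 2400)
-(X + v(5, 7)*M(-3, p)) = -(2400 + 0*((2/9)*(-29/8))) = -(2400 + 0*(-29/36)) = -(2400 + 0) = -1*2400 = -2400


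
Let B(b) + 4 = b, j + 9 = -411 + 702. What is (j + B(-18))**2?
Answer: 67600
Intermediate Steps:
j = 282 (j = -9 + (-411 + 702) = -9 + 291 = 282)
B(b) = -4 + b
(j + B(-18))**2 = (282 + (-4 - 18))**2 = (282 - 22)**2 = 260**2 = 67600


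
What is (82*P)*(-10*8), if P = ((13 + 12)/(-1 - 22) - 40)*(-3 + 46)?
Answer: 266565600/23 ≈ 1.1590e+7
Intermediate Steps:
P = -40635/23 (P = (25/(-23) - 40)*43 = (25*(-1/23) - 40)*43 = (-25/23 - 40)*43 = -945/23*43 = -40635/23 ≈ -1766.7)
(82*P)*(-10*8) = (82*(-40635/23))*(-10*8) = -3332070/23*(-80) = 266565600/23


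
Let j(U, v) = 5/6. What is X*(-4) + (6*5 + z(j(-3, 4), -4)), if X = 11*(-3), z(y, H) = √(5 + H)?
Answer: 163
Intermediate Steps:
j(U, v) = ⅚ (j(U, v) = 5*(⅙) = ⅚)
X = -33
X*(-4) + (6*5 + z(j(-3, 4), -4)) = -33*(-4) + (6*5 + √(5 - 4)) = 132 + (30 + √1) = 132 + (30 + 1) = 132 + 31 = 163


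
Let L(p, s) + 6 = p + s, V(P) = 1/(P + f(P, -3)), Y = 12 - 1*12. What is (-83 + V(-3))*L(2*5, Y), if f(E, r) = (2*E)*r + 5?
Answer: -1659/5 ≈ -331.80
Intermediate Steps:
Y = 0 (Y = 12 - 12 = 0)
f(E, r) = 5 + 2*E*r (f(E, r) = 2*E*r + 5 = 5 + 2*E*r)
V(P) = 1/(5 - 5*P) (V(P) = 1/(P + (5 + 2*P*(-3))) = 1/(P + (5 - 6*P)) = 1/(5 - 5*P))
L(p, s) = -6 + p + s (L(p, s) = -6 + (p + s) = -6 + p + s)
(-83 + V(-3))*L(2*5, Y) = (-83 + 1/(5*(1 - 1*(-3))))*(-6 + 2*5 + 0) = (-83 + 1/(5*(1 + 3)))*(-6 + 10 + 0) = (-83 + (⅕)/4)*4 = (-83 + (⅕)*(¼))*4 = (-83 + 1/20)*4 = -1659/20*4 = -1659/5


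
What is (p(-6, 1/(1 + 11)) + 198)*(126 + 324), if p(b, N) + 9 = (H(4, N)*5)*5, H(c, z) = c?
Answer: 130050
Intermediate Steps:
p(b, N) = 91 (p(b, N) = -9 + (4*5)*5 = -9 + 20*5 = -9 + 100 = 91)
(p(-6, 1/(1 + 11)) + 198)*(126 + 324) = (91 + 198)*(126 + 324) = 289*450 = 130050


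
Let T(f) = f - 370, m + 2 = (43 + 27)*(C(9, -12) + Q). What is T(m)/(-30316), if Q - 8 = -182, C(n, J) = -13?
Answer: 127/286 ≈ 0.44406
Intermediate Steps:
Q = -174 (Q = 8 - 182 = -174)
m = -13092 (m = -2 + (43 + 27)*(-13 - 174) = -2 + 70*(-187) = -2 - 13090 = -13092)
T(f) = -370 + f
T(m)/(-30316) = (-370 - 13092)/(-30316) = -13462*(-1/30316) = 127/286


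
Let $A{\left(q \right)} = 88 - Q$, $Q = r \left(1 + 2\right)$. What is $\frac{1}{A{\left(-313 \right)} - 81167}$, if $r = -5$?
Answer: $- \frac{1}{81064} \approx -1.2336 \cdot 10^{-5}$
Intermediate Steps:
$Q = -15$ ($Q = - 5 \left(1 + 2\right) = \left(-5\right) 3 = -15$)
$A{\left(q \right)} = 103$ ($A{\left(q \right)} = 88 - -15 = 88 + 15 = 103$)
$\frac{1}{A{\left(-313 \right)} - 81167} = \frac{1}{103 - 81167} = \frac{1}{-81064} = - \frac{1}{81064}$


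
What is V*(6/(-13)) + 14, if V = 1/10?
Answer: 907/65 ≈ 13.954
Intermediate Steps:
V = 1/10 ≈ 0.10000
V*(6/(-13)) + 14 = (6/(-13))/10 + 14 = (6*(-1/13))/10 + 14 = (1/10)*(-6/13) + 14 = -3/65 + 14 = 907/65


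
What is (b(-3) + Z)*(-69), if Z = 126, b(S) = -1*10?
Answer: -8004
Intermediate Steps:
b(S) = -10
(b(-3) + Z)*(-69) = (-10 + 126)*(-69) = 116*(-69) = -8004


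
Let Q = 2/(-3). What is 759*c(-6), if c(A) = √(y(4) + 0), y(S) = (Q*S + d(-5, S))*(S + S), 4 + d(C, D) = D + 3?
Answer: 506*√6 ≈ 1239.4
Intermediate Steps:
d(C, D) = -1 + D (d(C, D) = -4 + (D + 3) = -4 + (3 + D) = -1 + D)
Q = -⅔ (Q = 2*(-⅓) = -⅔ ≈ -0.66667)
y(S) = 2*S*(-1 + S/3) (y(S) = (-2*S/3 + (-1 + S))*(S + S) = (-1 + S/3)*(2*S) = 2*S*(-1 + S/3))
c(A) = 2*√6/3 (c(A) = √((⅔)*4*(-3 + 4) + 0) = √((⅔)*4*1 + 0) = √(8/3 + 0) = √(8/3) = 2*√6/3)
759*c(-6) = 759*(2*√6/3) = 506*√6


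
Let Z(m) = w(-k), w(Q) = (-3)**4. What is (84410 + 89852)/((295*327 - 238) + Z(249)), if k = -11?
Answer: 87131/48154 ≈ 1.8094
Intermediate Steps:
w(Q) = 81
Z(m) = 81
(84410 + 89852)/((295*327 - 238) + Z(249)) = (84410 + 89852)/((295*327 - 238) + 81) = 174262/((96465 - 238) + 81) = 174262/(96227 + 81) = 174262/96308 = 174262*(1/96308) = 87131/48154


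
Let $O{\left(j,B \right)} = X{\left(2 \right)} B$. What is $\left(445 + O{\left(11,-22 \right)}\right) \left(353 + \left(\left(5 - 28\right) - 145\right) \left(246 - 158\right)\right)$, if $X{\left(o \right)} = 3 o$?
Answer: $-4516903$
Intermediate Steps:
$O{\left(j,B \right)} = 6 B$ ($O{\left(j,B \right)} = 3 \cdot 2 B = 6 B$)
$\left(445 + O{\left(11,-22 \right)}\right) \left(353 + \left(\left(5 - 28\right) - 145\right) \left(246 - 158\right)\right) = \left(445 + 6 \left(-22\right)\right) \left(353 + \left(\left(5 - 28\right) - 145\right) \left(246 - 158\right)\right) = \left(445 - 132\right) \left(353 + \left(\left(5 - 28\right) - 145\right) 88\right) = 313 \left(353 + \left(-23 - 145\right) 88\right) = 313 \left(353 - 14784\right) = 313 \left(-14431\right) = -4516903$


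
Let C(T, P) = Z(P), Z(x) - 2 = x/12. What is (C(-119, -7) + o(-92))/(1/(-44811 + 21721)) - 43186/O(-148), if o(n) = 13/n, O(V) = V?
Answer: -148872163/5106 ≈ -29156.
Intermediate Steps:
Z(x) = 2 + x/12
C(T, P) = 2 + P/12
(C(-119, -7) + o(-92))/(1/(-44811 + 21721)) - 43186/O(-148) = ((2 + (1/12)*(-7)) + 13/(-92))/(1/(-44811 + 21721)) - 43186/(-148) = ((2 - 7/12) + 13*(-1/92))/(1/(-23090)) - 43186*(-1/148) = (17/12 - 13/92)/(-1/23090) + 21593/74 = (88/69)*(-23090) + 21593/74 = -2031920/69 + 21593/74 = -148872163/5106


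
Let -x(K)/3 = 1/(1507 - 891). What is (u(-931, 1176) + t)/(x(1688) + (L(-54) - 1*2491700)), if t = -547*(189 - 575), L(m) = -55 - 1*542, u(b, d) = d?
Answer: -130787888/1535254955 ≈ -0.085190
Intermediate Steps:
x(K) = -3/616 (x(K) = -3/(1507 - 891) = -3/616)
L(m) = -597 (L(m) = -55 - 542 = -597)
t = 211142 (t = -547*(-386) = 211142)
(u(-931, 1176) + t)/(x(1688) + (L(-54) - 1*2491700)) = (1176 + 211142)/(-3/616 + (-597 - 1*2491700)) = 212318/(-3/616 + (-597 - 2491700)) = 212318/(-3/616 - 2492297) = 212318/(-1535254955/616) = 212318*(-616/1535254955) = -130787888/1535254955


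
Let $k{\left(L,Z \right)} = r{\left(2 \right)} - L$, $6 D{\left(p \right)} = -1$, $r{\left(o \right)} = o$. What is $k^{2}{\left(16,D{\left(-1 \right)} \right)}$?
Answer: $196$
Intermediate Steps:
$D{\left(p \right)} = - \frac{1}{6}$ ($D{\left(p \right)} = \frac{1}{6} \left(-1\right) = - \frac{1}{6}$)
$k{\left(L,Z \right)} = 2 - L$
$k^{2}{\left(16,D{\left(-1 \right)} \right)} = \left(2 - 16\right)^{2} = \left(-14\right)^{2} = 196$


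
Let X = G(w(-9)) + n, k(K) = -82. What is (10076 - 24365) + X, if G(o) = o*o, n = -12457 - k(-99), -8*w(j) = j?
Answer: -1706415/64 ≈ -26663.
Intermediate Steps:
w(j) = -j/8
n = -12375 (n = -12457 - 1*(-82) = -12457 + 82 = -12375)
G(o) = o²
X = -791919/64 (X = (-⅛*(-9))² - 12375 = (9/8)² - 12375 = 81/64 - 12375 = -791919/64 ≈ -12374.)
(10076 - 24365) + X = (10076 - 24365) - 791919/64 = -14289 - 791919/64 = -1706415/64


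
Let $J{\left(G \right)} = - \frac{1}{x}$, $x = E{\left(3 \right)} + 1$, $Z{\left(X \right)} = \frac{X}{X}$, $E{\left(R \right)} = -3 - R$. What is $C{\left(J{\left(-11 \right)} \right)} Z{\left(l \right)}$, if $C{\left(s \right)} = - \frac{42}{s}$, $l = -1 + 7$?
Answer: $-210$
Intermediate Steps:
$l = 6$
$Z{\left(X \right)} = 1$
$x = -5$ ($x = \left(-3 - 3\right) + 1 = -6 + 1 = -5$)
$J{\left(G \right)} = \frac{1}{5}$ ($J{\left(G \right)} = - \frac{1}{-5} = \left(-1\right) \left(- \frac{1}{5}\right) = \frac{1}{5}$)
$C{\left(J{\left(-11 \right)} \right)} Z{\left(l \right)} = - 42 \frac{1}{\frac{1}{5}} \cdot 1 = \left(-42\right) 5 \cdot 1 = \left(-210\right) 1 = -210$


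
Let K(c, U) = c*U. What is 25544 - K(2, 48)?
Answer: 25448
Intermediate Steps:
K(c, U) = U*c
25544 - K(2, 48) = 25544 - 48*2 = 25544 - 1*96 = 25544 - 96 = 25448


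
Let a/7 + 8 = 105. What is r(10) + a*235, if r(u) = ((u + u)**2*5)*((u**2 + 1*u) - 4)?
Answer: 371565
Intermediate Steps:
a = 679 (a = -56 + 7*105 = -56 + 735 = 679)
r(u) = 20*u**2*(-4 + u + u**2) (r(u) = ((2*u)**2*5)*((u**2 + u) - 4) = ((4*u**2)*5)*((u + u**2) - 4) = (20*u**2)*(-4 + u + u**2) = 20*u**2*(-4 + u + u**2))
r(10) + a*235 = 20*10**2*(-4 + 10 + 10**2) + 679*235 = 20*100*(-4 + 10 + 100) + 159565 = 20*100*106 + 159565 = 212000 + 159565 = 371565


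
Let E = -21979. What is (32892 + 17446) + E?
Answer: 28359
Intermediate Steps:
(32892 + 17446) + E = (32892 + 17446) - 21979 = 50338 - 21979 = 28359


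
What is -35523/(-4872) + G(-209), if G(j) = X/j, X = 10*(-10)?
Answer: 2637169/339416 ≈ 7.7697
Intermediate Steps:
X = -100
G(j) = -100/j
-35523/(-4872) + G(-209) = -35523/(-4872) - 100/(-209) = -35523*(-1/4872) - 100*(-1/209) = 11841/1624 + 100/209 = 2637169/339416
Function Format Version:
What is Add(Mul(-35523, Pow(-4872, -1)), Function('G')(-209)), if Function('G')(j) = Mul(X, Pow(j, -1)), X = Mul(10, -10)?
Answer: Rational(2637169, 339416) ≈ 7.7697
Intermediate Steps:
X = -100
Function('G')(j) = Mul(-100, Pow(j, -1))
Add(Mul(-35523, Pow(-4872, -1)), Function('G')(-209)) = Add(Mul(-35523, Pow(-4872, -1)), Mul(-100, Pow(-209, -1))) = Add(Mul(-35523, Rational(-1, 4872)), Mul(-100, Rational(-1, 209))) = Add(Rational(11841, 1624), Rational(100, 209)) = Rational(2637169, 339416)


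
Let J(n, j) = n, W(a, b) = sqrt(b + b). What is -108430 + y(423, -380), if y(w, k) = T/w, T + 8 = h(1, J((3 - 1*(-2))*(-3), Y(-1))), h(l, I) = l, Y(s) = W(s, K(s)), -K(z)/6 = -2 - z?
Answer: -45865897/423 ≈ -1.0843e+5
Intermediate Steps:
K(z) = 12 + 6*z (K(z) = -6*(-2 - z) = 12 + 6*z)
W(a, b) = sqrt(2)*sqrt(b) (W(a, b) = sqrt(2*b) = sqrt(2)*sqrt(b))
Y(s) = sqrt(2)*sqrt(12 + 6*s)
T = -7 (T = -8 + 1 = -7)
y(w, k) = -7/w
-108430 + y(423, -380) = -108430 - 7/423 = -45865897/423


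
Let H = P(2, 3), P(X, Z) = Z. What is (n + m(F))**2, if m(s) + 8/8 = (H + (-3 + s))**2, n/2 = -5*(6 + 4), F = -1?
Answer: 10000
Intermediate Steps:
H = 3
n = -100 (n = 2*(-5*(6 + 4)) = 2*(-5*10) = 2*(-50) = -100)
m(s) = -1 + s**2 (m(s) = -1 + (3 + (-3 + s))**2 = -1 + s**2)
(n + m(F))**2 = (-100 + (-1 + (-1)**2))**2 = (-100 + (-1 + 1))**2 = (-100 + 0)**2 = (-100)**2 = 10000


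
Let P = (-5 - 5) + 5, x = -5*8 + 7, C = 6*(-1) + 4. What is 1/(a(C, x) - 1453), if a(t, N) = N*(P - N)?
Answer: -1/2377 ≈ -0.00042070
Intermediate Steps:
C = -2 (C = -6 + 4 = -2)
x = -33 (x = -40 + 7 = -33)
P = -5 (P = -10 + 5 = -5)
a(t, N) = N*(-5 - N)
1/(a(C, x) - 1453) = 1/(-1*(-33)*(5 - 33) - 1453) = 1/(-1*(-33)*(-28) - 1453) = 1/(-924 - 1453) = 1/(-2377) = -1/2377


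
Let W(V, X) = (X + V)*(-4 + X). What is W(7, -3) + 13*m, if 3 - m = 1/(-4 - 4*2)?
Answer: 145/12 ≈ 12.083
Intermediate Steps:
m = 37/12 (m = 3 - 1/(-4 - 4*2) = 3 - 1/(-4 - 8) = 3 - 1/(-12) = 3 - 1*(-1/12) = 3 + 1/12 = 37/12 ≈ 3.0833)
W(V, X) = (-4 + X)*(V + X) (W(V, X) = (V + X)*(-4 + X) = (-4 + X)*(V + X))
W(7, -3) + 13*m = ((-3)² - 4*7 - 4*(-3) + 7*(-3)) + 13*(37/12) = (9 - 28 + 12 - 21) + 481/12 = -28 + 481/12 = 145/12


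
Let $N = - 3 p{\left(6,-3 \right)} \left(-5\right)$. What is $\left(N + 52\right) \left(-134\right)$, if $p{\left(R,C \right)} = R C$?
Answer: $29212$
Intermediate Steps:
$p{\left(R,C \right)} = C R$
$N = -270$ ($N = - 3 \left(\left(-3\right) 6\right) \left(-5\right) = \left(-3\right) \left(-18\right) \left(-5\right) = 54 \left(-5\right) = -270$)
$\left(N + 52\right) \left(-134\right) = \left(-270 + 52\right) \left(-134\right) = \left(-218\right) \left(-134\right) = 29212$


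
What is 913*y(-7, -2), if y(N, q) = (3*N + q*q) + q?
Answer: -17347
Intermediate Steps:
y(N, q) = q + q² + 3*N (y(N, q) = (3*N + q²) + q = (q² + 3*N) + q = q + q² + 3*N)
913*y(-7, -2) = 913*(-2 + (-2)² + 3*(-7)) = 913*(-2 + 4 - 21) = 913*(-19) = -17347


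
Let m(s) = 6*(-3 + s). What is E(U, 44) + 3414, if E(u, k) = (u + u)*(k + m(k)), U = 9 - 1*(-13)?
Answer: 16174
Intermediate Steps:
U = 22 (U = 9 + 13 = 22)
m(s) = -18 + 6*s
E(u, k) = 2*u*(-18 + 7*k) (E(u, k) = (u + u)*(k + (-18 + 6*k)) = (2*u)*(-18 + 7*k) = 2*u*(-18 + 7*k))
E(U, 44) + 3414 = 2*22*(-18 + 7*44) + 3414 = 2*22*(-18 + 308) + 3414 = 2*22*290 + 3414 = 12760 + 3414 = 16174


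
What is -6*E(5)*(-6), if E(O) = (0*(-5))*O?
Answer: 0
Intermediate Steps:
E(O) = 0 (E(O) = 0*O = 0)
-6*E(5)*(-6) = -6*0*(-6) = 0*(-6) = 0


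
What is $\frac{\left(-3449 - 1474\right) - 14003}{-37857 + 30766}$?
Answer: $\frac{18926}{7091} \approx 2.669$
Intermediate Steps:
$\frac{\left(-3449 - 1474\right) - 14003}{-37857 + 30766} = \frac{\left(-3449 - 1474\right) - 14003}{-7091} = \left(-4923 - 14003\right) \left(- \frac{1}{7091}\right) = \left(-18926\right) \left(- \frac{1}{7091}\right) = \frac{18926}{7091}$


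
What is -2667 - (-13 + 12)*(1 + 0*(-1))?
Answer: -2666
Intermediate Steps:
-2667 - (-13 + 12)*(1 + 0*(-1)) = -2667 - (-1)*(1 + 0) = -2667 - (-1) = -2667 - 1*(-1) = -2667 + 1 = -2666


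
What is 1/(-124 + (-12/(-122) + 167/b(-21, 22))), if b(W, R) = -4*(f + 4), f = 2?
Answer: -1464/191579 ≈ -0.0076418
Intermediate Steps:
b(W, R) = -24 (b(W, R) = -4*(2 + 4) = -4*6 = -24)
1/(-124 + (-12/(-122) + 167/b(-21, 22))) = 1/(-124 + (-12/(-122) + 167/(-24))) = 1/(-124 + (-12*(-1/122) + 167*(-1/24))) = 1/(-124 + (6/61 - 167/24)) = 1/(-124 - 10043/1464) = 1/(-191579/1464) = -1464/191579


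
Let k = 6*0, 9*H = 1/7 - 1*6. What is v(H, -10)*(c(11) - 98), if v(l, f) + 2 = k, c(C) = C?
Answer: 174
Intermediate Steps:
H = -41/63 (H = (1/7 - 1*6)/9 = (⅐ - 6)/9 = (⅑)*(-41/7) = -41/63 ≈ -0.65079)
k = 0
v(l, f) = -2 (v(l, f) = -2 + 0 = -2)
v(H, -10)*(c(11) - 98) = -2*(11 - 98) = -2*(-87) = 174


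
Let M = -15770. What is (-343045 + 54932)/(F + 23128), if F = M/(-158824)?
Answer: -22879629556/1836648621 ≈ -12.457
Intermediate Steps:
F = 7885/79412 (F = -15770/(-158824) = -15770*(-1/158824) = 7885/79412 ≈ 0.099292)
(-343045 + 54932)/(F + 23128) = (-343045 + 54932)/(7885/79412 + 23128) = -288113/1836648621/79412 = -288113*79412/1836648621 = -22879629556/1836648621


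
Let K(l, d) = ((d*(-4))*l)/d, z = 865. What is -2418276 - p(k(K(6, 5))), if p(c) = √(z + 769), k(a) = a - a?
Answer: -2418276 - √1634 ≈ -2.4183e+6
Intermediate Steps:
K(l, d) = -4*l (K(l, d) = ((-4*d)*l)/d = (-4*d*l)/d = -4*l)
k(a) = 0
p(c) = √1634 (p(c) = √(865 + 769) = √1634)
-2418276 - p(k(K(6, 5))) = -2418276 - √1634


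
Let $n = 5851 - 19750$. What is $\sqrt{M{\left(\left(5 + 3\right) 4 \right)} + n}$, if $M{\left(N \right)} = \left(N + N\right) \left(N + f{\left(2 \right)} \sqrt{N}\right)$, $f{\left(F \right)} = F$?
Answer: $\sqrt{-11851 + 512 \sqrt{2}} \approx 105.48 i$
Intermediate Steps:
$n = -13899$
$M{\left(N \right)} = 2 N \left(N + 2 \sqrt{N}\right)$ ($M{\left(N \right)} = \left(N + N\right) \left(N + 2 \sqrt{N}\right) = 2 N \left(N + 2 \sqrt{N}\right)$)
$\sqrt{M{\left(\left(5 + 3\right) 4 \right)} + n} = \sqrt{\left(2 \left(\left(5 + 3\right) 4\right)^{2} + 4 \left(\left(5 + 3\right) 4\right)^{\frac{3}{2}}\right) - 13899} = \sqrt{\left(2 \left(8 \cdot 4\right)^{2} + 4 \left(8 \cdot 4\right)^{\frac{3}{2}}\right) - 13899} = \sqrt{\left(2 \cdot 32^{2} + 4 \cdot 32^{\frac{3}{2}}\right) - 13899} = \sqrt{\left(2 \cdot 1024 + 4 \cdot 128 \sqrt{2}\right) - 13899} = \sqrt{\left(2048 + 512 \sqrt{2}\right) - 13899} = \sqrt{-11851 + 512 \sqrt{2}}$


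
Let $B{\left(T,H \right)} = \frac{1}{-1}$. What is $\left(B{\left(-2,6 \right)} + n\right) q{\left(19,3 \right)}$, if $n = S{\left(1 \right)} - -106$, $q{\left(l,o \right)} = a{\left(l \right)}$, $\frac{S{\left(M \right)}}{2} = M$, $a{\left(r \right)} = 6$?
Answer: $642$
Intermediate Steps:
$S{\left(M \right)} = 2 M$
$B{\left(T,H \right)} = -1$
$q{\left(l,o \right)} = 6$
$n = 108$ ($n = 2 \cdot 1 - -106 = 2 + 106 = 108$)
$\left(B{\left(-2,6 \right)} + n\right) q{\left(19,3 \right)} = \left(-1 + 108\right) 6 = 107 \cdot 6 = 642$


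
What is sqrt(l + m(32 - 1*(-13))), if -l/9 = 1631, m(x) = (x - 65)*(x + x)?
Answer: 3*I*sqrt(1831) ≈ 128.37*I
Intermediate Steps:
m(x) = 2*x*(-65 + x) (m(x) = (-65 + x)*(2*x) = 2*x*(-65 + x))
l = -14679 (l = -9*1631 = -14679)
sqrt(l + m(32 - 1*(-13))) = sqrt(-14679 + 2*(32 - 1*(-13))*(-65 + (32 - 1*(-13)))) = sqrt(-14679 + 2*(32 + 13)*(-65 + (32 + 13))) = sqrt(-14679 + 2*45*(-65 + 45)) = sqrt(-14679 + 2*45*(-20)) = sqrt(-14679 - 1800) = sqrt(-16479) = 3*I*sqrt(1831)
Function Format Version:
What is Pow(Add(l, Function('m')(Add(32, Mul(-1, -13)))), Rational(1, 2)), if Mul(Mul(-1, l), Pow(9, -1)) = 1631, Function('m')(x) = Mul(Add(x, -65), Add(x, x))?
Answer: Mul(3, I, Pow(1831, Rational(1, 2))) ≈ Mul(128.37, I)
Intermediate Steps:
Function('m')(x) = Mul(2, x, Add(-65, x)) (Function('m')(x) = Mul(Add(-65, x), Mul(2, x)) = Mul(2, x, Add(-65, x)))
l = -14679 (l = Mul(-9, 1631) = -14679)
Pow(Add(l, Function('m')(Add(32, Mul(-1, -13)))), Rational(1, 2)) = Pow(Add(-14679, Mul(2, Add(32, Mul(-1, -13)), Add(-65, Add(32, Mul(-1, -13))))), Rational(1, 2)) = Pow(Add(-14679, Mul(2, Add(32, 13), Add(-65, Add(32, 13)))), Rational(1, 2)) = Pow(Add(-14679, Mul(2, 45, Add(-65, 45))), Rational(1, 2)) = Pow(Add(-14679, Mul(2, 45, -20)), Rational(1, 2)) = Pow(Add(-14679, -1800), Rational(1, 2)) = Pow(-16479, Rational(1, 2)) = Mul(3, I, Pow(1831, Rational(1, 2)))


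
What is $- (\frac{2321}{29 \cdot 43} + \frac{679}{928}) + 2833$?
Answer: $\frac{112944563}{39904} \approx 2830.4$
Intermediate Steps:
$- (\frac{2321}{29 \cdot 43} + \frac{679}{928}) + 2833 = - (\frac{2321}{1247} + 679 \cdot \frac{1}{928}) + 2833 = - (2321 \cdot \frac{1}{1247} + \frac{679}{928}) + 2833 = - (\frac{2321}{1247} + \frac{679}{928}) + 2833 = \left(-1\right) \frac{103469}{39904} + 2833 = - \frac{103469}{39904} + 2833 = \frac{112944563}{39904}$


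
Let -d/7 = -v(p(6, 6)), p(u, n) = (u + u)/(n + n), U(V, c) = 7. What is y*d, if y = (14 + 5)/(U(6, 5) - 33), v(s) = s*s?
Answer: -133/26 ≈ -5.1154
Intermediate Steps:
p(u, n) = u/n (p(u, n) = (2*u)/((2*n)) = (2*u)*(1/(2*n)) = u/n)
v(s) = s²
d = 7 (d = -(-7)*(6/6)² = -(-7)*(6*(⅙))² = -(-7)*1² = -(-7) = -7*(-1) = 7)
y = -19/26 (y = (14 + 5)/(7 - 33) = 19/(-26) = 19*(-1/26) = -19/26 ≈ -0.73077)
y*d = -19/26*7 = -133/26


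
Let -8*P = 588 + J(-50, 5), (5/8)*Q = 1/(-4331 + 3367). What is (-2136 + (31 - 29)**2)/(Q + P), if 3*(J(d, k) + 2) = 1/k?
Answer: 61657440/2118679 ≈ 29.102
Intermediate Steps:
J(d, k) = -2 + 1/(3*k)
Q = -2/1205 (Q = 8/(5*(-4331 + 3367)) = (8/5)/(-964) = (8/5)*(-1/964) = -2/1205 ≈ -0.0016598)
P = -8791/120 (P = -(588 + (-2 + (1/3)/5))/8 = -(588 + (-2 + (1/3)*(1/5)))/8 = -(588 + (-2 + 1/15))/8 = -(588 - 29/15)/8 = -1/8*8791/15 = -8791/120 ≈ -73.258)
(-2136 + (31 - 29)**2)/(Q + P) = (-2136 + (31 - 29)**2)/(-2/1205 - 8791/120) = (-2136 + 2**2)/(-2118679/28920) = (-2136 + 4)*(-28920/2118679) = -2132*(-28920/2118679) = 61657440/2118679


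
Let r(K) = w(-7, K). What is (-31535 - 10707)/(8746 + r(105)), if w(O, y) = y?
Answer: -42242/8851 ≈ -4.7726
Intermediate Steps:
r(K) = K
(-31535 - 10707)/(8746 + r(105)) = (-31535 - 10707)/(8746 + 105) = -42242/8851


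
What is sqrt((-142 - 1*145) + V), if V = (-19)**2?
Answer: sqrt(74) ≈ 8.6023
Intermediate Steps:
V = 361
sqrt((-142 - 1*145) + V) = sqrt((-142 - 1*145) + 361) = sqrt((-142 - 145) + 361) = sqrt(-287 + 361) = sqrt(74)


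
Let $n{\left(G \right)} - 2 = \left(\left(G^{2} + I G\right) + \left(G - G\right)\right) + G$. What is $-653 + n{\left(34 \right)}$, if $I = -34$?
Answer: $-617$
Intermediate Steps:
$n{\left(G \right)} = 2 + G^{2} - 33 G$ ($n{\left(G \right)} = 2 + \left(\left(\left(G^{2} - 34 G\right) + \left(G - G\right)\right) + G\right) = 2 + \left(\left(\left(G^{2} - 34 G\right) + 0\right) + G\right) = 2 + \left(\left(G^{2} - 34 G\right) + G\right) = 2 + \left(G^{2} - 33 G\right) = 2 + G^{2} - 33 G$)
$-653 + n{\left(34 \right)} = -653 + \left(2 + 34^{2} - 1122\right) = -653 + \left(2 + 1156 - 1122\right) = -653 + 36 = -617$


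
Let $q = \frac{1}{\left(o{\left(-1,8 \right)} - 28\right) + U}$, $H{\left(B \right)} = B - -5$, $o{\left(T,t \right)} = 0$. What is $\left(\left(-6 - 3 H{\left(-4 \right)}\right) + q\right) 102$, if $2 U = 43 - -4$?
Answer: $- \frac{2822}{3} \approx -940.67$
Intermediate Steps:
$U = \frac{47}{2}$ ($U = \frac{43 - -4}{2} = \frac{43 + 4}{2} = \frac{1}{2} \cdot 47 = \frac{47}{2} \approx 23.5$)
$H{\left(B \right)} = 5 + B$ ($H{\left(B \right)} = B + 5 = 5 + B$)
$q = - \frac{2}{9}$ ($q = \frac{1}{\left(0 - 28\right) + \frac{47}{2}} = \frac{1}{-28 + \frac{47}{2}} = \frac{1}{- \frac{9}{2}} = - \frac{2}{9} \approx -0.22222$)
$\left(\left(-6 - 3 H{\left(-4 \right)}\right) + q\right) 102 = \left(\left(-6 - 3 \left(5 - 4\right)\right) - \frac{2}{9}\right) 102 = \left(\left(-6 - 3\right) - \frac{2}{9}\right) 102 = \left(-9 - \frac{2}{9}\right) 102 = \left(- \frac{83}{9}\right) 102 = - \frac{2822}{3}$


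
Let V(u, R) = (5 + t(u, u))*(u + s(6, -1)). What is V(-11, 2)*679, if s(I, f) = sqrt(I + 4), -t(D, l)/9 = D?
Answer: -776776 + 70616*sqrt(10) ≈ -5.5347e+5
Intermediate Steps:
t(D, l) = -9*D
s(I, f) = sqrt(4 + I)
V(u, R) = (5 - 9*u)*(u + sqrt(10)) (V(u, R) = (5 - 9*u)*(u + sqrt(4 + 6)) = (5 - 9*u)*(u + sqrt(10)))
V(-11, 2)*679 = (-9*(-11)**2 + 5*(-11) + 5*sqrt(10) - 9*(-11)*sqrt(10))*679 = (-9*121 - 55 + 5*sqrt(10) + 99*sqrt(10))*679 = (-1089 - 55 + 5*sqrt(10) + 99*sqrt(10))*679 = (-1144 + 104*sqrt(10))*679 = -776776 + 70616*sqrt(10)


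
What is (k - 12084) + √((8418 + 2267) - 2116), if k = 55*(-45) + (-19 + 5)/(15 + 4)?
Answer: -276635/19 + √8569 ≈ -14467.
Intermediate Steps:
k = -47039/19 (k = -2475 - 14/19 = -47039/19 ≈ -2475.7)
(k - 12084) + √((8418 + 2267) - 2116) = (-47039/19 - 12084) + √((8418 + 2267) - 2116) = -276635/19 + √(10685 - 2116) = -276635/19 + √8569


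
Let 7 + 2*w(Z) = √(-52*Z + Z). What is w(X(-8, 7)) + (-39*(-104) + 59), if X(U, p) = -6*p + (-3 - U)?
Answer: 8223/2 + √1887/2 ≈ 4133.2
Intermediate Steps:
X(U, p) = -3 - U - 6*p
w(Z) = -7/2 + √51*√(-Z)/2 (w(Z) = -7/2 + √(-52*Z + Z)/2 = -7/2 + √(-51*Z)/2 = -7/2 + (√51*√(-Z))/2 = -7/2 + √51*√(-Z)/2)
w(X(-8, 7)) + (-39*(-104) + 59) = (-7/2 + √51*√(-(-3 - 1*(-8) - 6*7))/2) + (-39*(-104) + 59) = (-7/2 + √51*√(-(-3 + 8 - 42))/2) + (4056 + 59) = (-7/2 + √51*√(-1*(-37))/2) + 4115 = (-7/2 + √51*√37/2) + 4115 = (-7/2 + √1887/2) + 4115 = 8223/2 + √1887/2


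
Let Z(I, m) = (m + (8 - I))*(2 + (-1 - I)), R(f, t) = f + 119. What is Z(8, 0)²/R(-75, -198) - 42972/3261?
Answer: -14324/1087 ≈ -13.178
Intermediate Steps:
R(f, t) = 119 + f
Z(I, m) = (1 - I)*(8 + m - I) (Z(I, m) = (8 + m - I)*(1 - I) = (1 - I)*(8 + m - I))
Z(8, 0)²/R(-75, -198) - 42972/3261 = (8 + 0 + 8² - 9*8 - 1*8*0)²/(119 - 75) - 42972/3261 = (8 + 0 + 64 - 72 + 0)²/44 - 42972*1/3261 = 0²*(1/44) - 14324/1087 = 0*(1/44) - 14324/1087 = 0 - 14324/1087 = -14324/1087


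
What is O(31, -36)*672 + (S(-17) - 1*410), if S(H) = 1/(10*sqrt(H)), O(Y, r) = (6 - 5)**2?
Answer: 262 - I*sqrt(17)/170 ≈ 262.0 - 0.024254*I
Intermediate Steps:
O(Y, r) = 1 (O(Y, r) = 1**2 = 1)
S(H) = 1/(10*sqrt(H))
O(31, -36)*672 + (S(-17) - 1*410) = 1*672 + (1/(10*sqrt(-17)) - 1*410) = 672 + ((-I*sqrt(17)/17)/10 - 410) = 672 + (-I*sqrt(17)/170 - 410) = 672 + (-410 - I*sqrt(17)/170) = 262 - I*sqrt(17)/170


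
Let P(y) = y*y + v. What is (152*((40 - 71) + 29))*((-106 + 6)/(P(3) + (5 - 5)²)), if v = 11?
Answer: 1520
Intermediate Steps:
P(y) = 11 + y² (P(y) = y*y + 11 = y² + 11 = 11 + y²)
(152*((40 - 71) + 29))*((-106 + 6)/(P(3) + (5 - 5)²)) = (152*((40 - 71) + 29))*((-106 + 6)/((11 + 3²) + (5 - 5)²)) = (152*(-31 + 29))*(-100/((11 + 9) + 0²)) = (152*(-2))*(-100/(20 + 0)) = -(-30400)/20 = -304*(-5) = 1520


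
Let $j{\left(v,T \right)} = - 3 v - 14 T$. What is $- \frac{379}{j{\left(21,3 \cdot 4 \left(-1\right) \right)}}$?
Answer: $- \frac{379}{105} \approx -3.6095$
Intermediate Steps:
$j{\left(v,T \right)} = - 14 T - 3 v$
$- \frac{379}{j{\left(21,3 \cdot 4 \left(-1\right) \right)}} = - \frac{379}{- 14 \cdot 3 \cdot 4 \left(-1\right) - 63} = - \frac{379}{- 14 \cdot 12 \left(-1\right) - 63} = - \frac{379}{\left(-14\right) \left(-12\right) - 63} = - \frac{379}{168 - 63} = - \frac{379}{105}$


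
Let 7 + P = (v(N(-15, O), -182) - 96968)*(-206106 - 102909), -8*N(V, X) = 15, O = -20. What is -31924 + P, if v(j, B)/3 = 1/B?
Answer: 779078031749/26 ≈ 2.9965e+10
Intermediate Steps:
N(V, X) = -15/8 (N(V, X) = -⅛*15 = -15/8)
v(j, B) = 3/B
P = 779078861773/26 (P = -7 + (3/(-182) - 96968)*(-206106 - 102909) = -7 + (3*(-1/182) - 96968)*(-309015) = -7 + (-3/182 - 96968)*(-309015) = -7 - 17648179/182*(-309015) = -7 + 779078861955/26 = 779078861773/26 ≈ 2.9965e+10)
-31924 + P = -31924 + 779078861773/26 = 779078031749/26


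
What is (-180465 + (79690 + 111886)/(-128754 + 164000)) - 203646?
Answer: -6769092365/17623 ≈ -3.8411e+5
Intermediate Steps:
(-180465 + (79690 + 111886)/(-128754 + 164000)) - 203646 = (-180465 + 191576/35246) - 203646 = (-180465 + 191576*(1/35246)) - 203646 = (-180465 + 95788/17623) - 203646 = -3180238907/17623 - 203646 = -6769092365/17623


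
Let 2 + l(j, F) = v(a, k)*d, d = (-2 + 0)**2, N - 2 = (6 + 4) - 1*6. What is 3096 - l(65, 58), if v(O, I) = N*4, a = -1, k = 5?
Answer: 3002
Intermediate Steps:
N = 6 (N = 2 + ((6 + 4) - 1*6) = 2 + (10 - 6) = 2 + 4 = 6)
v(O, I) = 24 (v(O, I) = 6*4 = 24)
d = 4 (d = (-2)**2 = 4)
l(j, F) = 94 (l(j, F) = -2 + 24*4 = -2 + 96 = 94)
3096 - l(65, 58) = 3096 - 1*94 = 3096 - 94 = 3002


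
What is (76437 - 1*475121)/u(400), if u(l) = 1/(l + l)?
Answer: -318947200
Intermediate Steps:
u(l) = 1/(2*l)
(76437 - 1*475121)/u(400) = (76437 - 1*475121)/(((1/2)/400)) = (76437 - 475121)/(((1/2)*(1/400))) = -398684/1/800 = -398684*800 = -318947200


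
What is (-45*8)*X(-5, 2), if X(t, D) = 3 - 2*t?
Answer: -4680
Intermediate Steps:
(-45*8)*X(-5, 2) = (-45*8)*(3 - 2*(-5)) = -360*(3 + 10) = -360*13 = -4680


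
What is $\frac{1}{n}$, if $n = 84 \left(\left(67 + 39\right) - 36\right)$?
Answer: $\frac{1}{5880} \approx 0.00017007$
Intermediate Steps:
$n = 5880$ ($n = 84 \left(106 - 36\right) = 84 \cdot 70 = 5880$)
$\frac{1}{n} = \frac{1}{5880}$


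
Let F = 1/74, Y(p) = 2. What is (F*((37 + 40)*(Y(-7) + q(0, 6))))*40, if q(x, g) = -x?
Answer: 3080/37 ≈ 83.243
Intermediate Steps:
F = 1/74 ≈ 0.013514
(F*((37 + 40)*(Y(-7) + q(0, 6))))*40 = (((37 + 40)*(2 - 1*0))/74)*40 = ((77*(2 + 0))/74)*40 = ((77*2)/74)*40 = ((1/74)*154)*40 = (77/37)*40 = 3080/37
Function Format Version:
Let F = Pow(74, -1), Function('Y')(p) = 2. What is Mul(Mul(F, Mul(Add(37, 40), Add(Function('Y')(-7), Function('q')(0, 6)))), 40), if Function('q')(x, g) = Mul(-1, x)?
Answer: Rational(3080, 37) ≈ 83.243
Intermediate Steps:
F = Rational(1, 74) ≈ 0.013514
Mul(Mul(F, Mul(Add(37, 40), Add(Function('Y')(-7), Function('q')(0, 6)))), 40) = Mul(Mul(Rational(1, 74), Mul(Add(37, 40), Add(2, Mul(-1, 0)))), 40) = Mul(Mul(Rational(1, 74), Mul(77, Add(2, 0))), 40) = Mul(Mul(Rational(1, 74), Mul(77, 2)), 40) = Mul(Mul(Rational(1, 74), 154), 40) = Mul(Rational(77, 37), 40) = Rational(3080, 37)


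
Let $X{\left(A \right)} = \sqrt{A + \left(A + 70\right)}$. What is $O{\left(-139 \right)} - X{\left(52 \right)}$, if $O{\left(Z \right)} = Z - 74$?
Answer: $-213 - \sqrt{174} \approx -226.19$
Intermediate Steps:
$O{\left(Z \right)} = -74 + Z$
$X{\left(A \right)} = \sqrt{70 + 2 A}$ ($X{\left(A \right)} = \sqrt{A + \left(70 + A\right)} = \sqrt{70 + 2 A}$)
$O{\left(-139 \right)} - X{\left(52 \right)} = \left(-74 - 139\right) - \sqrt{70 + 2 \cdot 52} = -213 - \sqrt{70 + 104} = -213 - \sqrt{174}$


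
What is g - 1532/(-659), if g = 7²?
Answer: 33823/659 ≈ 51.325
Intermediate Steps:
g = 49
g - 1532/(-659) = 49 - 1532/(-659) = 49 - 1532*(-1/659) = 49 + 1532/659 = 33823/659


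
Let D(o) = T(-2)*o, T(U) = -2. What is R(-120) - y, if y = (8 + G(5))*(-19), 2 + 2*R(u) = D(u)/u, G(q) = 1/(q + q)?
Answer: 1519/10 ≈ 151.90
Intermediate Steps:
G(q) = 1/(2*q)
D(o) = -2*o
R(u) = -2 (R(u) = -1 + ((-2*u)/u)/2 = -1 + (½)*(-2) = -1 - 1 = -2)
y = -1539/10 (y = (8 + (½)/5)*(-19) = (8 + (½)*(⅕))*(-19) = (8 + ⅒)*(-19) = (81/10)*(-19) = -1539/10 ≈ -153.90)
R(-120) - y = -2 - 1*(-1539/10) = -2 + 1539/10 = 1519/10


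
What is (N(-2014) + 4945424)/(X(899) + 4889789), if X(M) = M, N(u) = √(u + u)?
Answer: 28099/27788 + I*√1007/2445344 ≈ 1.0112 + 1.2977e-5*I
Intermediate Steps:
N(u) = √2*√u (N(u) = √(2*u) = √2*√u)
(N(-2014) + 4945424)/(X(899) + 4889789) = (√2*√(-2014) + 4945424)/(899 + 4889789) = (√2*(I*√2014) + 4945424)/4890688 = (2*I*√1007 + 4945424)*(1/4890688) = (4945424 + 2*I*√1007)*(1/4890688) = 28099/27788 + I*√1007/2445344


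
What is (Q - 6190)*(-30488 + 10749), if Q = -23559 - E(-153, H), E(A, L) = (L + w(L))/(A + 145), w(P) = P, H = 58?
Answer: 1173858591/2 ≈ 5.8693e+8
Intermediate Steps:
E(A, L) = 2*L/(145 + A) (E(A, L) = (L + L)/(A + 145) = (2*L)/(145 + A) = 2*L/(145 + A))
Q = -47089/2 (Q = -23559 - 2*58/(145 - 153) = -23559 - 2*58/(-8) = -23559 - 2*58*(-1)/8 = -23559 - 1*(-29/2) = -23559 + 29/2 = -47089/2 ≈ -23545.)
(Q - 6190)*(-30488 + 10749) = (-47089/2 - 6190)*(-30488 + 10749) = -59469/2*(-19739) = 1173858591/2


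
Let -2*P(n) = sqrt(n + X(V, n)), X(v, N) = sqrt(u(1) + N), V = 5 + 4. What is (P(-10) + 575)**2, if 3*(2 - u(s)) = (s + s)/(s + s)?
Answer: (3450 - sqrt(15)*sqrt(-6 + I*sqrt(3)))**2/36 ≈ 3.3036e+5 - 1836.1*I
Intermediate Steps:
u(s) = 5/3 (u(s) = 2 - (s + s)/(3*(s + s)) = 2 - 2*s/(3*(2*s)) = 2 - 2*s*1/(2*s)/3 = 2 - 1/3*1 = 2 - 1/3 = 5/3)
V = 9
X(v, N) = sqrt(5/3 + N)
P(n) = -sqrt(n + sqrt(15 + 9*n)/3)/2
(P(-10) + 575)**2 = (-sqrt(9*(-10) + 3*sqrt(3)*sqrt(5 + 3*(-10)))/6 + 575)**2 = (-sqrt(-90 + 3*sqrt(3)*sqrt(5 - 30))/6 + 575)**2 = (-sqrt(-90 + 3*sqrt(3)*sqrt(-25))/6 + 575)**2 = (-sqrt(-90 + 3*sqrt(3)*(5*I))/6 + 575)**2 = (-sqrt(-90 + 15*I*sqrt(3))/6 + 575)**2 = (575 - sqrt(-90 + 15*I*sqrt(3))/6)**2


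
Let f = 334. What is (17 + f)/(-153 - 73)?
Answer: -351/226 ≈ -1.5531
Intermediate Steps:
(17 + f)/(-153 - 73) = (17 + 334)/(-153 - 73) = 351/(-226) = 351*(-1/226) = -351/226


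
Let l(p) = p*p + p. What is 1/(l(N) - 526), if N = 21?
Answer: -1/64 ≈ -0.015625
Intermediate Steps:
l(p) = p + p**2 (l(p) = p**2 + p = p + p**2)
1/(l(N) - 526) = 1/(21*(1 + 21) - 526) = 1/(21*22 - 526) = 1/(462 - 526) = 1/(-64) = -1/64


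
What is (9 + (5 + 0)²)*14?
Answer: 476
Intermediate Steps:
(9 + (5 + 0)²)*14 = (9 + 5²)*14 = (9 + 25)*14 = 34*14 = 476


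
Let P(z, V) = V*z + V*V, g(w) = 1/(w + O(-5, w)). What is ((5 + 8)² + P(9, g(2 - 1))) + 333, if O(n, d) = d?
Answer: 2027/4 ≈ 506.75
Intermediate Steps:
g(w) = 1/(2*w) (g(w) = 1/(w + w) = 1/(2*w))
P(z, V) = V² + V*z (P(z, V) = V*z + V² = V² + V*z)
((5 + 8)² + P(9, g(2 - 1))) + 333 = ((5 + 8)² + (1/(2*(2 - 1)))*(1/(2*(2 - 1)) + 9)) + 333 = (13² + ((½)/1)*((½)/1 + 9)) + 333 = (169 + ((½)*1)*((½)*1 + 9)) + 333 = (169 + (½ + 9)/2) + 333 = (169 + (½)*(19/2)) + 333 = (169 + 19/4) + 333 = 695/4 + 333 = 2027/4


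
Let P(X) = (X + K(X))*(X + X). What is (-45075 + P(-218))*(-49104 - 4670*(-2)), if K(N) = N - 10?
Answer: -5939986084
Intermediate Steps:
K(N) = -10 + N
P(X) = 2*X*(-10 + 2*X) (P(X) = (X + (-10 + X))*(X + X) = (-10 + 2*X)*(2*X) = 2*X*(-10 + 2*X))
(-45075 + P(-218))*(-49104 - 4670*(-2)) = (-45075 + 4*(-218)*(-5 - 218))*(-49104 - 4670*(-2)) = (-45075 + 4*(-218)*(-223))*(-49104 + 9340) = (-45075 + 194456)*(-39764) = 149381*(-39764) = -5939986084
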